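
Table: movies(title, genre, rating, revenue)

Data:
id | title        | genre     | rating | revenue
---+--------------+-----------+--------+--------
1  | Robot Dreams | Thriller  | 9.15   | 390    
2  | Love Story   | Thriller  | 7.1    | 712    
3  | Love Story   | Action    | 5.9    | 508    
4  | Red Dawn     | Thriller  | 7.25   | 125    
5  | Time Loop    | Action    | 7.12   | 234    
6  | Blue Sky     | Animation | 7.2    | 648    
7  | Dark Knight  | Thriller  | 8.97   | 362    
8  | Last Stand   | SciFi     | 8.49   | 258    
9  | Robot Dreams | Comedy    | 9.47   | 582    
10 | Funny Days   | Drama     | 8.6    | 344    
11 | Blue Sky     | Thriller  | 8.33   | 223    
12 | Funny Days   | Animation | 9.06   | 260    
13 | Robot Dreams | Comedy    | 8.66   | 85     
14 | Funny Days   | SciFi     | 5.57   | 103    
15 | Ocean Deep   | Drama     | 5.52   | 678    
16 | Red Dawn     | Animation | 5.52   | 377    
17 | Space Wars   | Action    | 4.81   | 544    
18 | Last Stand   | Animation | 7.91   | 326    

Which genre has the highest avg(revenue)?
SELECT genre, AVG(revenue) as val
FROM movies
GROUP BY genre
ORDER BY val DESC
LIMIT 1

Result: Drama with avg(revenue) = 511.00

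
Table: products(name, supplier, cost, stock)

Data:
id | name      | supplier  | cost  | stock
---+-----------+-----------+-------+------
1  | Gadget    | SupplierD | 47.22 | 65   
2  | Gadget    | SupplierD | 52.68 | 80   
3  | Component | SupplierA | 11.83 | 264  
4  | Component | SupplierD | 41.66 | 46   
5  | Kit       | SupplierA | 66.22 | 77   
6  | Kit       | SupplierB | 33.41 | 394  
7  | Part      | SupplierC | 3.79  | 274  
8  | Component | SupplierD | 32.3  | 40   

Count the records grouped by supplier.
SELECT supplier, COUNT(*) as count
FROM products
GROUP BY supplier

Result:
  SupplierA: 2
  SupplierB: 1
  SupplierC: 1
  SupplierD: 4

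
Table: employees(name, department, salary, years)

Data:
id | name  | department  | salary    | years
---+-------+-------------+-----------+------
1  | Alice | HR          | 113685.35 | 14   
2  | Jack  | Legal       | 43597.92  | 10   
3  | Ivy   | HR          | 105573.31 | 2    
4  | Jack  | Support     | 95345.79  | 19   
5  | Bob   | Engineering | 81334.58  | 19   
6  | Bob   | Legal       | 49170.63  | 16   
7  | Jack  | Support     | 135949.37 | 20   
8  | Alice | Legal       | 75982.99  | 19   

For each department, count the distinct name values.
SELECT department, COUNT(DISTINCT name)
FROM employees
GROUP BY department

Result:
  Engineering: 1 distinct
  HR: 2 distinct
  Legal: 3 distinct
  Support: 1 distinct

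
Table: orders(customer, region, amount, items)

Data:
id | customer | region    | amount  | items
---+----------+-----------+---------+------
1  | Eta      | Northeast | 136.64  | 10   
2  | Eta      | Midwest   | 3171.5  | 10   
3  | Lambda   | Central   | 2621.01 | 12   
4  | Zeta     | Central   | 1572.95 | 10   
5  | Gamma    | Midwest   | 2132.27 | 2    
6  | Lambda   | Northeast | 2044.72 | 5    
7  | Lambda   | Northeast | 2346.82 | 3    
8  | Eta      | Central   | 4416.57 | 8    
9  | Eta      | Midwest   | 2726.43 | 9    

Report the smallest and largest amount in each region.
SELECT region, MIN(amount), MAX(amount)
FROM orders
GROUP BY region

Result:
  Central: min=1572.95, max=4416.57
  Midwest: min=2132.27, max=3171.50
  Northeast: min=136.64, max=2346.82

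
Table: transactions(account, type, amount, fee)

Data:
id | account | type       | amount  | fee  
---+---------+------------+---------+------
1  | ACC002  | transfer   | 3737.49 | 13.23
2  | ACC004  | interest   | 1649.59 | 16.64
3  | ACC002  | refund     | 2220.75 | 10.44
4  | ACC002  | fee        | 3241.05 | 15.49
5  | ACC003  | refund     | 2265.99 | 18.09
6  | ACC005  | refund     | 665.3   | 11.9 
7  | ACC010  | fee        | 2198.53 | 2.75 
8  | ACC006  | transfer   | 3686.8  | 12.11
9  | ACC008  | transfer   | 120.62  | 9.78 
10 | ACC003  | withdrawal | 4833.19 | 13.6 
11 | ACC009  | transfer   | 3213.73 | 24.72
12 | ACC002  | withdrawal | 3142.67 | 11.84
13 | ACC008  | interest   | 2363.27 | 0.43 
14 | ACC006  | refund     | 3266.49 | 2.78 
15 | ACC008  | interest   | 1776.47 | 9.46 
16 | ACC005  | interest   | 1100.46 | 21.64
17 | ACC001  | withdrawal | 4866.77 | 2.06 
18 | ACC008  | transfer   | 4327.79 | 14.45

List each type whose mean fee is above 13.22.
SELECT type, AVG(fee)
FROM transactions
GROUP BY type
HAVING AVG(fee) > 13.22

Result:
  transfer: avg=14.86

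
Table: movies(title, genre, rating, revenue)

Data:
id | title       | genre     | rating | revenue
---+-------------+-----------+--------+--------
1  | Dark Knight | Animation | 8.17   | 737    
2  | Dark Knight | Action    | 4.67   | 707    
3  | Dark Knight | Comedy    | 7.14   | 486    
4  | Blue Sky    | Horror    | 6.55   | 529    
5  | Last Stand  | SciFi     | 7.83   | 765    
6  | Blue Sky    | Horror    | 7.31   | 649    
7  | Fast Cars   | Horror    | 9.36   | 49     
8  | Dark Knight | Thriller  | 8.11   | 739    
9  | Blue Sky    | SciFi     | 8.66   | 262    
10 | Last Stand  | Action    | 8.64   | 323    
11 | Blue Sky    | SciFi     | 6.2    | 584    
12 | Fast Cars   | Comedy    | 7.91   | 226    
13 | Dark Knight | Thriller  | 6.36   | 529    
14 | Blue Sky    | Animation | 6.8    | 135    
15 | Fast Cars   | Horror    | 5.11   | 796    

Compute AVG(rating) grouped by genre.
SELECT genre, AVG(rating) as result
FROM movies
GROUP BY genre

Result:
  Action: 6.66
  Animation: 7.49
  Comedy: 7.53
  Horror: 7.08
  SciFi: 7.56
  Thriller: 7.24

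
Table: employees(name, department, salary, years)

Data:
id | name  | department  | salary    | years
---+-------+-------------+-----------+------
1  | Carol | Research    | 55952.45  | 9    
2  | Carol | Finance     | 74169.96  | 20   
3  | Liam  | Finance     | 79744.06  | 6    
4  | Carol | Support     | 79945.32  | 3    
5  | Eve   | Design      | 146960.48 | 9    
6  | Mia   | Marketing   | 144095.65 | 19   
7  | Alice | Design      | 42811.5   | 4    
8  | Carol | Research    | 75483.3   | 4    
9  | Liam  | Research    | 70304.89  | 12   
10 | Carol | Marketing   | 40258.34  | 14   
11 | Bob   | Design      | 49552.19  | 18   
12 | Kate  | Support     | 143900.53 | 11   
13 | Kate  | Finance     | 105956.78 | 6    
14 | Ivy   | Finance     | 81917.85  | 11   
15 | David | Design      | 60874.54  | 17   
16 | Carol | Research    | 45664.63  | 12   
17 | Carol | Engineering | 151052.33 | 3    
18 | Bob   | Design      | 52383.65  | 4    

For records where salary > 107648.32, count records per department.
SELECT department, COUNT(*)
FROM employees
WHERE salary > 107648.32
GROUP BY department

Note: WHERE filters rows before grouping.

Result:
  Design: 1
  Engineering: 1
  Marketing: 1
  Support: 1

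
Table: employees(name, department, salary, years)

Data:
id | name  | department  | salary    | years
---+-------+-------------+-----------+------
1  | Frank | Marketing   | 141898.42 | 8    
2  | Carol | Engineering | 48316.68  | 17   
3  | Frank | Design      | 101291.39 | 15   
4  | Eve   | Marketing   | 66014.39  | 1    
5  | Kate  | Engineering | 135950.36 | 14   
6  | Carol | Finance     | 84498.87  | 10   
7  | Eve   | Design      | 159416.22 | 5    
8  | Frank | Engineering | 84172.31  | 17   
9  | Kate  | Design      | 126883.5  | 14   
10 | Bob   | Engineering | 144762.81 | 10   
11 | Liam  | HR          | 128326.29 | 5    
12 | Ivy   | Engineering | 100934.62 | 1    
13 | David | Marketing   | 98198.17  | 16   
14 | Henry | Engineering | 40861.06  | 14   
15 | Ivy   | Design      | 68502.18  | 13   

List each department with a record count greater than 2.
SELECT department, COUNT(*) as cnt
FROM employees
GROUP BY department
HAVING COUNT(*) > 2

Result:
  Design: 4
  Engineering: 6
  Marketing: 3

Note: HAVING filters groups after aggregation, WHERE filters rows before.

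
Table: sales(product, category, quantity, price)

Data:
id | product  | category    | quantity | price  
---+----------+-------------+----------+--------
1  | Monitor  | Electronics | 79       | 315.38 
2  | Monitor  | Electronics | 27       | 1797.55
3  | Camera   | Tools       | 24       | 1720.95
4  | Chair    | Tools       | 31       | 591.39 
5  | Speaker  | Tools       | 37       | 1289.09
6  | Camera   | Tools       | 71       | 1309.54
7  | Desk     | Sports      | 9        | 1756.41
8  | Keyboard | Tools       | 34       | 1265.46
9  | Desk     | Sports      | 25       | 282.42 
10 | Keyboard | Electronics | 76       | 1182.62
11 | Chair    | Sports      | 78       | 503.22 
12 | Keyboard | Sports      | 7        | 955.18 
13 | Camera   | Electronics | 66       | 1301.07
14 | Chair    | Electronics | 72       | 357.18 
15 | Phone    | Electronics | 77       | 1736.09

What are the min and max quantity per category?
SELECT category, MIN(quantity), MAX(quantity)
FROM sales
GROUP BY category

Result:
  Electronics: min=27, max=79
  Sports: min=7, max=78
  Tools: min=24, max=71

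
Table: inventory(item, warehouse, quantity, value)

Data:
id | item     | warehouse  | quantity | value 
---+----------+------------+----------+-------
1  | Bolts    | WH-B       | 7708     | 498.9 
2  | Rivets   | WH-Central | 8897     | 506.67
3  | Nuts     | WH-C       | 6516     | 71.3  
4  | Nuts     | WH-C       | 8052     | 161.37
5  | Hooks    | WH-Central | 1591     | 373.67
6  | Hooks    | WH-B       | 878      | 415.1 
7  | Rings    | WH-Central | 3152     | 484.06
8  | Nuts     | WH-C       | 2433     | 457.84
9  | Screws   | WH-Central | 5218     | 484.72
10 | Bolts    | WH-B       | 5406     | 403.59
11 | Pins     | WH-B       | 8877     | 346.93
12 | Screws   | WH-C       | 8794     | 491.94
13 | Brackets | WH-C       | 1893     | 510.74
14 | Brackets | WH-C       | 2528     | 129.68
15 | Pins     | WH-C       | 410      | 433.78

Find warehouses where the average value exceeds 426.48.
SELECT warehouse, AVG(value)
FROM inventory
GROUP BY warehouse
HAVING AVG(value) > 426.48

Result:
  WH-Central: avg=462.28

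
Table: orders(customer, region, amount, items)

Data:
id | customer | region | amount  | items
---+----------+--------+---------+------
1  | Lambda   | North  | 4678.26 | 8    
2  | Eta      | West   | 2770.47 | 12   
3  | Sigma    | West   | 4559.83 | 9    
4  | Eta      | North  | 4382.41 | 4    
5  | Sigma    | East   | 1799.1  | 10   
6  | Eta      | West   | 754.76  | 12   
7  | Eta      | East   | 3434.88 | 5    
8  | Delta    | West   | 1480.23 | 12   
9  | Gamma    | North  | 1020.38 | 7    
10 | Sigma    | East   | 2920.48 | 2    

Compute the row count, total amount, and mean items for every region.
SELECT region,
       COUNT(*) as cnt,
       SUM(amount) as total_amount,
       AVG(items) as avg_items
FROM orders
GROUP BY region

Result:
  East: 3 records, 8154.46 total amount, 5.67 avg items
  North: 3 records, 10081.05 total amount, 6.33 avg items
  West: 4 records, 9565.29 total amount, 11.25 avg items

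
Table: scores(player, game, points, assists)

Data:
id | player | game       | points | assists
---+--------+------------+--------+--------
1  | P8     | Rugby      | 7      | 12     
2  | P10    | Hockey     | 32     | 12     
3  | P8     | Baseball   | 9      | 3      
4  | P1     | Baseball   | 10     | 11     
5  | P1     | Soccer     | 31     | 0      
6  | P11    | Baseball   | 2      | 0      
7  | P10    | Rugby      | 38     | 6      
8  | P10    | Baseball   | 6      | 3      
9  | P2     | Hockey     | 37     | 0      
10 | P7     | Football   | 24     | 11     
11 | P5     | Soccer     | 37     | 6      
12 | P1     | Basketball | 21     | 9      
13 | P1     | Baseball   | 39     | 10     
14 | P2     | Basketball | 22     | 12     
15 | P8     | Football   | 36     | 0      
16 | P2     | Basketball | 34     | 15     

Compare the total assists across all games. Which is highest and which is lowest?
SELECT game, SUM(assists)
FROM scores
GROUP BY game
ORDER BY SUM(assists)

All groups:
  Soccer: 6
  Football: 11
  Hockey: 12
  Rugby: 18
  Baseball: 27
  Basketball: 36

Highest: Basketball (36)
Lowest: Soccer (6)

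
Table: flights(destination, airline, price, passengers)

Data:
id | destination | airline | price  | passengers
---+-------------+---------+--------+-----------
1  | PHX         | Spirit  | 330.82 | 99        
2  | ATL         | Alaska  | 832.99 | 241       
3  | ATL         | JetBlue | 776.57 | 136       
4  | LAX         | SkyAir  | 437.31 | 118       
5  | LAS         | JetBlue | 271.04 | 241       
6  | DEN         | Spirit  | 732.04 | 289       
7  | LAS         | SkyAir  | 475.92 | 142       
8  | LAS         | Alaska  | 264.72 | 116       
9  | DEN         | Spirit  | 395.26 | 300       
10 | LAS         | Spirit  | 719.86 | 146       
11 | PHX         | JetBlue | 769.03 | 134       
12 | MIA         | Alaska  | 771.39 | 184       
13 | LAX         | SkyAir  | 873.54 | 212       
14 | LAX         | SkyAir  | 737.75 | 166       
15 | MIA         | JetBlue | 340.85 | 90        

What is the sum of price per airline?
SELECT airline, SUM(price) as result
FROM flights
GROUP BY airline

Result:
  Alaska: 1869.10
  JetBlue: 2157.49
  SkyAir: 2524.52
  Spirit: 2177.98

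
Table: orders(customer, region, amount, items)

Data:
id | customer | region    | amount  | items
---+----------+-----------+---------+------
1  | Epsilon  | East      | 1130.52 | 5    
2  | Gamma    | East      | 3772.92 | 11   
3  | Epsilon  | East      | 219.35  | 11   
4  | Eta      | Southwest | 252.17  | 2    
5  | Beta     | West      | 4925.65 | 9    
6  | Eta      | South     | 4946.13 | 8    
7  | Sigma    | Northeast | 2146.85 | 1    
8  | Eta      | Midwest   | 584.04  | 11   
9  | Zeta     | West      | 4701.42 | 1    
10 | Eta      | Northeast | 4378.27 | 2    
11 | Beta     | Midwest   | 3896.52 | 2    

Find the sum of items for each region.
SELECT region, SUM(items) as result
FROM orders
GROUP BY region

Result:
  East: 27
  Midwest: 13
  Northeast: 3
  South: 8
  Southwest: 2
  West: 10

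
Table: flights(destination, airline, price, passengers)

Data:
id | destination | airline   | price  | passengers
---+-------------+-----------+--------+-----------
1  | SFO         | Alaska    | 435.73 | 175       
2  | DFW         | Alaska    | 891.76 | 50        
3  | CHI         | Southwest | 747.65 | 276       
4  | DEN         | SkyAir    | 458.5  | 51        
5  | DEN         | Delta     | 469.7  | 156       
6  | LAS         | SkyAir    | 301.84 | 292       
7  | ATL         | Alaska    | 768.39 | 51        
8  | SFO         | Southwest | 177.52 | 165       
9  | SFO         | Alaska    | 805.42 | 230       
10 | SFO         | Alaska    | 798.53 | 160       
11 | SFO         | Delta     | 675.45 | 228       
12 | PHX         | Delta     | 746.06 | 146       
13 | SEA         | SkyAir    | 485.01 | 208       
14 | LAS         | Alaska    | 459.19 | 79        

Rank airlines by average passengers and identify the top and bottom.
SELECT airline, AVG(passengers)
FROM flights
GROUP BY airline
ORDER BY AVG(passengers)

All groups:
  Alaska: 124.17
  Delta: 176.67
  SkyAir: 183.67
  Southwest: 220.50

Highest: Southwest (220.50)
Lowest: Alaska (124.17)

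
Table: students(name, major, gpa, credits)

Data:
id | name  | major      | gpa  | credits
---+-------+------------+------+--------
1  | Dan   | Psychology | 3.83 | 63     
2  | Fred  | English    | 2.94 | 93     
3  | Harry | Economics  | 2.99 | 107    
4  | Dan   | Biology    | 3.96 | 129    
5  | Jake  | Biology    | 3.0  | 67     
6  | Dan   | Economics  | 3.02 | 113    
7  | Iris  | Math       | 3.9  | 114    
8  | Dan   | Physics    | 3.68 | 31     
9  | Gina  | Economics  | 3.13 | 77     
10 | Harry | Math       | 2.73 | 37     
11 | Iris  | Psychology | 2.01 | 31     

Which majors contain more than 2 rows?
SELECT major, COUNT(*) as cnt
FROM students
GROUP BY major
HAVING COUNT(*) > 2

Result:
  Economics: 3

Note: HAVING filters groups after aggregation, WHERE filters rows before.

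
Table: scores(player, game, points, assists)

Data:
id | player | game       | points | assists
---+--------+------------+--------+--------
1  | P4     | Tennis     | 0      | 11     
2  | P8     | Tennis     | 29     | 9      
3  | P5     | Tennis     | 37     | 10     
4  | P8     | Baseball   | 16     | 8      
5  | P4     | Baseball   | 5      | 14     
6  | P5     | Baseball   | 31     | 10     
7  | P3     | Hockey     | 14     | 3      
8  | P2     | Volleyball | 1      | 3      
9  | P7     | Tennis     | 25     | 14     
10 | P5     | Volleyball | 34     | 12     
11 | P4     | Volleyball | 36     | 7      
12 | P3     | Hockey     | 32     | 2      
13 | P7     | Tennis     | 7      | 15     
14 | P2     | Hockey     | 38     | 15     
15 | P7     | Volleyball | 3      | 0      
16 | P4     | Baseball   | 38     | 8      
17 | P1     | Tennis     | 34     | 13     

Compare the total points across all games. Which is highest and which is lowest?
SELECT game, SUM(points)
FROM scores
GROUP BY game
ORDER BY SUM(points)

All groups:
  Volleyball: 74
  Hockey: 84
  Baseball: 90
  Tennis: 132

Highest: Tennis (132)
Lowest: Volleyball (74)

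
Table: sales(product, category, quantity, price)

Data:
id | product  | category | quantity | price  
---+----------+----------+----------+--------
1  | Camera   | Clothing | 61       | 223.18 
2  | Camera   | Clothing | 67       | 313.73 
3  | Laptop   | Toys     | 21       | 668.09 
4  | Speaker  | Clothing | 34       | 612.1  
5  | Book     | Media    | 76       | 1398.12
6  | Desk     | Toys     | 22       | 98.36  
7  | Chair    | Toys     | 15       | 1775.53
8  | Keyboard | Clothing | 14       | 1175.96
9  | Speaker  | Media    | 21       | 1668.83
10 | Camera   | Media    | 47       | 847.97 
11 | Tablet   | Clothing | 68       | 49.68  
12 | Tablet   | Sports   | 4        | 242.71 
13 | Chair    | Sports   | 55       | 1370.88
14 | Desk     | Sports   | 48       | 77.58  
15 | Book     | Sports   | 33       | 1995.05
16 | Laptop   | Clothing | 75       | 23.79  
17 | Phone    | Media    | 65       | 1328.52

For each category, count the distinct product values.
SELECT category, COUNT(DISTINCT product)
FROM sales
GROUP BY category

Result:
  Clothing: 5 distinct
  Media: 4 distinct
  Sports: 4 distinct
  Toys: 3 distinct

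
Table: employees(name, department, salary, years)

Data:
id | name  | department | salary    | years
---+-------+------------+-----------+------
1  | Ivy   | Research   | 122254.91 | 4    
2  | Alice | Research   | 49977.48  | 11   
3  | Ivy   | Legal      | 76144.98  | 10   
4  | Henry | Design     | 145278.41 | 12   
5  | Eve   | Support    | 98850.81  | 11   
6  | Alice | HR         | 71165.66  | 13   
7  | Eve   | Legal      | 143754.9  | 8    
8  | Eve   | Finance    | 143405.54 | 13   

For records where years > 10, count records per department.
SELECT department, COUNT(*)
FROM employees
WHERE years > 10
GROUP BY department

Note: WHERE filters rows before grouping.

Result:
  Design: 1
  Finance: 1
  HR: 1
  Research: 1
  Support: 1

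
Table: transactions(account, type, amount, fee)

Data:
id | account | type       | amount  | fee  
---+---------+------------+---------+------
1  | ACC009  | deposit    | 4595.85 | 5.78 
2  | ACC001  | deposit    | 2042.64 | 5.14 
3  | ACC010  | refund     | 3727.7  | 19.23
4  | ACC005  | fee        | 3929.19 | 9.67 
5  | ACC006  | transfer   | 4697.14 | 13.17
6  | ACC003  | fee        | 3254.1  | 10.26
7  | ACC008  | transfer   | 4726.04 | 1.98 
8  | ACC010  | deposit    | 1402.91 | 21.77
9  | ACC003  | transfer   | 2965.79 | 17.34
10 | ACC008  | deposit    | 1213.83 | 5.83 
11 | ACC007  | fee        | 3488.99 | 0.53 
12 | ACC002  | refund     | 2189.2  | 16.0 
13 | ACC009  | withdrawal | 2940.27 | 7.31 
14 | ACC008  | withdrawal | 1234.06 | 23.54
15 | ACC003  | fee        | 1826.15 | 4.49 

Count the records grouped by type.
SELECT type, COUNT(*) as count
FROM transactions
GROUP BY type

Result:
  deposit: 4
  fee: 4
  refund: 2
  transfer: 3
  withdrawal: 2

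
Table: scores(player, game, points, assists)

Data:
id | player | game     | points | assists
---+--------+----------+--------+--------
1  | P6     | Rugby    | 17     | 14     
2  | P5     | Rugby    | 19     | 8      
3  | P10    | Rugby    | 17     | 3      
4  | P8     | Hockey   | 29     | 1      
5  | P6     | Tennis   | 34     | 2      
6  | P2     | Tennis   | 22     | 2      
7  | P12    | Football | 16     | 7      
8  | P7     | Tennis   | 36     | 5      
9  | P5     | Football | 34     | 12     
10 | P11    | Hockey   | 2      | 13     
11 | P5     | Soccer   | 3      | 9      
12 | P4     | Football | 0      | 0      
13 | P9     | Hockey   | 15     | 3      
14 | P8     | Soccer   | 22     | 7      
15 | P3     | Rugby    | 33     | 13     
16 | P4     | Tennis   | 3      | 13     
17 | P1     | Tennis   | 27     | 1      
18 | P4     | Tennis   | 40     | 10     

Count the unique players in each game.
SELECT game, COUNT(DISTINCT player)
FROM scores
GROUP BY game

Result:
  Football: 3 distinct
  Hockey: 3 distinct
  Rugby: 4 distinct
  Soccer: 2 distinct
  Tennis: 5 distinct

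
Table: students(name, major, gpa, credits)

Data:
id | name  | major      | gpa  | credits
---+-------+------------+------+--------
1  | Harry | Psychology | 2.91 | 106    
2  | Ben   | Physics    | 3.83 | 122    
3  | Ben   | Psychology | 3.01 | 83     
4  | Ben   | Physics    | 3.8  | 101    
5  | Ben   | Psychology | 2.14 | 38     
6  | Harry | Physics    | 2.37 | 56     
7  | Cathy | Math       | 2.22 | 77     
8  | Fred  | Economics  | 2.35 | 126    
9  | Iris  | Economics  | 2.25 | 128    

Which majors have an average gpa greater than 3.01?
SELECT major, AVG(gpa)
FROM students
GROUP BY major
HAVING AVG(gpa) > 3.01

Result:
  Physics: avg=3.33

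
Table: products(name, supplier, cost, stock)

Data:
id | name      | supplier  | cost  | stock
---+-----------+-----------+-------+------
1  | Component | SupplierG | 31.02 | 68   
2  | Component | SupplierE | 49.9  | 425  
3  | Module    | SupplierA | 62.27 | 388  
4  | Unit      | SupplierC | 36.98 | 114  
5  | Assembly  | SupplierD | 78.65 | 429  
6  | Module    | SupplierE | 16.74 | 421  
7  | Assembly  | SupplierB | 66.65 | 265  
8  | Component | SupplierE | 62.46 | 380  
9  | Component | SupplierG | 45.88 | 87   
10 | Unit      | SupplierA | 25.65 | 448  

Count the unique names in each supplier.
SELECT supplier, COUNT(DISTINCT name)
FROM products
GROUP BY supplier

Result:
  SupplierA: 2 distinct
  SupplierB: 1 distinct
  SupplierC: 1 distinct
  SupplierD: 1 distinct
  SupplierE: 2 distinct
  SupplierG: 1 distinct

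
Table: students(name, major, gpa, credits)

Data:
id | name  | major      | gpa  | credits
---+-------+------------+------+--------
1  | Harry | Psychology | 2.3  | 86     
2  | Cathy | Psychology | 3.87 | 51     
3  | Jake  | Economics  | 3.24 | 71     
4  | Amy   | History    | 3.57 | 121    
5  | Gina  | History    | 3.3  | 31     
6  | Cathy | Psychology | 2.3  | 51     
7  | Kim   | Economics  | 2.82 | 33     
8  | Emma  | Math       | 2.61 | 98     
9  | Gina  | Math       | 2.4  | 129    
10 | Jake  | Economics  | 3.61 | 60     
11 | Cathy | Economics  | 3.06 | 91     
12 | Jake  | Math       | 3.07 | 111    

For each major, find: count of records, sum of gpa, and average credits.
SELECT major,
       COUNT(*) as cnt,
       SUM(gpa) as total_gpa,
       AVG(credits) as avg_credits
FROM students
GROUP BY major

Result:
  Economics: 4 records, 12.73 total gpa, 63.75 avg credits
  History: 2 records, 6.87 total gpa, 76.00 avg credits
  Math: 3 records, 8.08 total gpa, 112.67 avg credits
  Psychology: 3 records, 8.47 total gpa, 62.67 avg credits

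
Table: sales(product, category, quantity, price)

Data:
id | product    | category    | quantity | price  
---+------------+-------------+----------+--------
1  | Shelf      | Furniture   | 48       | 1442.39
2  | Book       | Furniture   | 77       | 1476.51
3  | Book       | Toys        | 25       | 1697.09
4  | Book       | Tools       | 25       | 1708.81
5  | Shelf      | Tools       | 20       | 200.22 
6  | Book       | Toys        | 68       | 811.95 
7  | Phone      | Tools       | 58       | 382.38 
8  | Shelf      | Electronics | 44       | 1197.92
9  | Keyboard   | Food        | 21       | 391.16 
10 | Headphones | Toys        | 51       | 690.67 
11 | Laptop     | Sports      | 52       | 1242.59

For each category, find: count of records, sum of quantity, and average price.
SELECT category,
       COUNT(*) as cnt,
       SUM(quantity) as total_quantity,
       AVG(price) as avg_price
FROM sales
GROUP BY category

Result:
  Electronics: 1 records, 44 total quantity, 1197.92 avg price
  Food: 1 records, 21 total quantity, 391.16 avg price
  Furniture: 2 records, 125 total quantity, 1459.45 avg price
  Sports: 1 records, 52 total quantity, 1242.59 avg price
  Tools: 3 records, 103 total quantity, 763.80 avg price
  Toys: 3 records, 144 total quantity, 1066.57 avg price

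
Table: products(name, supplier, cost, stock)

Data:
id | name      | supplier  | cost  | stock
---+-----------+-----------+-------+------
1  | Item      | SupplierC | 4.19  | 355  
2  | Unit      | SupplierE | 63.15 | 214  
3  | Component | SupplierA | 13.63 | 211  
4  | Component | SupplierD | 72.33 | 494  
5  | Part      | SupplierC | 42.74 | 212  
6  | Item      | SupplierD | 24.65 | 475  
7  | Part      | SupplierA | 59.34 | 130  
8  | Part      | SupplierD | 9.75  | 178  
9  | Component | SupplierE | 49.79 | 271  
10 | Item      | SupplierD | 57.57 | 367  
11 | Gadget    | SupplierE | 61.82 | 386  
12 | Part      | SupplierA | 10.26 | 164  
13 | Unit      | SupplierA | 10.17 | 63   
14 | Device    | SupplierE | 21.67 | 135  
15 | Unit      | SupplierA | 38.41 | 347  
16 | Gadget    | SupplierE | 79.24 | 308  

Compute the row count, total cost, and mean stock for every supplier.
SELECT supplier,
       COUNT(*) as cnt,
       SUM(cost) as total_cost,
       AVG(stock) as avg_stock
FROM products
GROUP BY supplier

Result:
  SupplierA: 5 records, 131.81 total cost, 183.00 avg stock
  SupplierC: 2 records, 46.93 total cost, 283.50 avg stock
  SupplierD: 4 records, 164.30 total cost, 378.50 avg stock
  SupplierE: 5 records, 275.67 total cost, 262.80 avg stock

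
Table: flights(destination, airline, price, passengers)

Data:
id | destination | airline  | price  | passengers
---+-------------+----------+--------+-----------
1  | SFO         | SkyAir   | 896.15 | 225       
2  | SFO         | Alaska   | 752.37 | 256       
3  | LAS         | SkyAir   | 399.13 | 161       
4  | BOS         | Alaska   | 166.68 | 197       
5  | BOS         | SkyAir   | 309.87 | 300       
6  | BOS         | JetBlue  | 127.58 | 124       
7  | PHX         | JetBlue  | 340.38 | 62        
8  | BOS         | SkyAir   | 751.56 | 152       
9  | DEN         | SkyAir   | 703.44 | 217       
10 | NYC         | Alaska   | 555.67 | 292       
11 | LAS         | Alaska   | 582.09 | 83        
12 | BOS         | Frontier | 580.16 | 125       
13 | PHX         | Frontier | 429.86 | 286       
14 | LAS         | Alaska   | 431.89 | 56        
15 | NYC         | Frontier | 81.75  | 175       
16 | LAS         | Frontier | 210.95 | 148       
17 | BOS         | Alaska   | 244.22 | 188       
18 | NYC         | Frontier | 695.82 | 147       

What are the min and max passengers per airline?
SELECT airline, MIN(passengers), MAX(passengers)
FROM flights
GROUP BY airline

Result:
  Alaska: min=56, max=292
  Frontier: min=125, max=286
  JetBlue: min=62, max=124
  SkyAir: min=152, max=300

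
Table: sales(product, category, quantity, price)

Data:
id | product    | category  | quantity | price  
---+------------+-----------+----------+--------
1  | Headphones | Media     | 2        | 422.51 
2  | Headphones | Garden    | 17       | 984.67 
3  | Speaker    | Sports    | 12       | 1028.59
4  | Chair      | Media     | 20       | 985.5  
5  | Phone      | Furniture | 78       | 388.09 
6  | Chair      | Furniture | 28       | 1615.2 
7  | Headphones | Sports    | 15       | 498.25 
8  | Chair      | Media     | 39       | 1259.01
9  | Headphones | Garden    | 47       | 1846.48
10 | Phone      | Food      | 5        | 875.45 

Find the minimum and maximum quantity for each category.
SELECT category, MIN(quantity), MAX(quantity)
FROM sales
GROUP BY category

Result:
  Food: min=5, max=5
  Furniture: min=28, max=78
  Garden: min=17, max=47
  Media: min=2, max=39
  Sports: min=12, max=15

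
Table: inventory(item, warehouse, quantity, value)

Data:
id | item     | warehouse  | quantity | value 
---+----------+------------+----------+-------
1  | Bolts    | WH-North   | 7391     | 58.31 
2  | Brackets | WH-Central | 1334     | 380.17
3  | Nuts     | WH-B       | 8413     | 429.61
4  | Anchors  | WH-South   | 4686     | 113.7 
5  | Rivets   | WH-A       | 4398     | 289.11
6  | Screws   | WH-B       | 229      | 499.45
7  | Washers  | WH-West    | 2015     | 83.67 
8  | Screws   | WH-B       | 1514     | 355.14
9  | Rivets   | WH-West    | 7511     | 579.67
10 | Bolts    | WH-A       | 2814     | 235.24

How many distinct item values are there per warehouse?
SELECT warehouse, COUNT(DISTINCT item)
FROM inventory
GROUP BY warehouse

Result:
  WH-A: 2 distinct
  WH-B: 2 distinct
  WH-Central: 1 distinct
  WH-North: 1 distinct
  WH-South: 1 distinct
  WH-West: 2 distinct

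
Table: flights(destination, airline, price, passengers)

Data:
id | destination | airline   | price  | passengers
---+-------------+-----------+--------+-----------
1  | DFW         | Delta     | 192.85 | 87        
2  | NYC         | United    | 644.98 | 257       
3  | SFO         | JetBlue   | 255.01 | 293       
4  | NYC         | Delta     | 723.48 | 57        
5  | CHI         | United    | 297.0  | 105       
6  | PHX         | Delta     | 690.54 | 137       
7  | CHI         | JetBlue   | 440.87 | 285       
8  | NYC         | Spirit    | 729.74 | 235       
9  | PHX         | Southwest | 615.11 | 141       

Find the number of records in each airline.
SELECT airline, COUNT(*) as count
FROM flights
GROUP BY airline

Result:
  Delta: 3
  JetBlue: 2
  Southwest: 1
  Spirit: 1
  United: 2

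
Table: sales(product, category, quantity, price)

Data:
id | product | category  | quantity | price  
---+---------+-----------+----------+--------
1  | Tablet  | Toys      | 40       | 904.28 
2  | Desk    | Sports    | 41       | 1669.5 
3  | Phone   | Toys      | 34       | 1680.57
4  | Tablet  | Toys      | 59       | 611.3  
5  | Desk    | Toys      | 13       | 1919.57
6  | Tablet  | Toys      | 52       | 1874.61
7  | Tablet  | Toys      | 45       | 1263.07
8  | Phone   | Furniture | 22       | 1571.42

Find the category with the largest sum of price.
SELECT category, SUM(price) as val
FROM sales
GROUP BY category
ORDER BY val DESC
LIMIT 1

Result: Toys with sum(price) = 8253.40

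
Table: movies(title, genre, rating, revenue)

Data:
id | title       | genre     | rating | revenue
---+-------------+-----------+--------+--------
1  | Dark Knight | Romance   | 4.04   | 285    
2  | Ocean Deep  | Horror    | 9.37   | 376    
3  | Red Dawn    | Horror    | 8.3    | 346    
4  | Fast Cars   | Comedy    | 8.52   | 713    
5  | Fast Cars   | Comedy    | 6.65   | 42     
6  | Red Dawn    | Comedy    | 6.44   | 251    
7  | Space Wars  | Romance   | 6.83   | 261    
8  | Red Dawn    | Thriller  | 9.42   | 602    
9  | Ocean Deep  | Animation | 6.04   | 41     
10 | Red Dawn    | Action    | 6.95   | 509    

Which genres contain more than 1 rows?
SELECT genre, COUNT(*) as cnt
FROM movies
GROUP BY genre
HAVING COUNT(*) > 1

Result:
  Comedy: 3
  Horror: 2
  Romance: 2

Note: HAVING filters groups after aggregation, WHERE filters rows before.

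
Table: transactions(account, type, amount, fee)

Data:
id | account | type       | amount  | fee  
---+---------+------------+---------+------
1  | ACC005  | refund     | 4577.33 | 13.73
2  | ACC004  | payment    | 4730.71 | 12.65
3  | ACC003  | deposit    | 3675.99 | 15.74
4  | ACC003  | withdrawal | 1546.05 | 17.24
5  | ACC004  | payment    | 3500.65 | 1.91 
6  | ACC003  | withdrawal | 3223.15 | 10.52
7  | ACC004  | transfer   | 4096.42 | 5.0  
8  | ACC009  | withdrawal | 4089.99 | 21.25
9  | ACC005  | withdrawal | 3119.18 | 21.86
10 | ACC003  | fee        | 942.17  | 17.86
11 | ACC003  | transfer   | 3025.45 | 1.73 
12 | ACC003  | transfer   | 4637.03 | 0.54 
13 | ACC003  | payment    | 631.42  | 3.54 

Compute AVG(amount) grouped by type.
SELECT type, AVG(amount) as result
FROM transactions
GROUP BY type

Result:
  deposit: 3675.99
  fee: 942.17
  payment: 2954.26
  refund: 4577.33
  transfer: 3919.63
  withdrawal: 2994.59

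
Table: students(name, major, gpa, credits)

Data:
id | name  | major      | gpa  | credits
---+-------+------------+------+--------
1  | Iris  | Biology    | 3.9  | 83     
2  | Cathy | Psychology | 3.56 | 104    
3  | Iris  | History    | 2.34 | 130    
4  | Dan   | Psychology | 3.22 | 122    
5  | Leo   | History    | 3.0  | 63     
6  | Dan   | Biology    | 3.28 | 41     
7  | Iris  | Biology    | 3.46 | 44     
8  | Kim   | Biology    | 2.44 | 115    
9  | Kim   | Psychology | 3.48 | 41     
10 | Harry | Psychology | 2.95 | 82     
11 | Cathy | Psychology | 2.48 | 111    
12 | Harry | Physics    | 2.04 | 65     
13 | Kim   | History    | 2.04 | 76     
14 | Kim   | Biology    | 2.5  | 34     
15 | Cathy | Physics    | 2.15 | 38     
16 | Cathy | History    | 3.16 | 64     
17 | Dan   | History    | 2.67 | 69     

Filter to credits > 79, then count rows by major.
SELECT major, COUNT(*)
FROM students
WHERE credits > 79
GROUP BY major

Note: WHERE filters rows before grouping.

Result:
  Biology: 2
  History: 1
  Psychology: 4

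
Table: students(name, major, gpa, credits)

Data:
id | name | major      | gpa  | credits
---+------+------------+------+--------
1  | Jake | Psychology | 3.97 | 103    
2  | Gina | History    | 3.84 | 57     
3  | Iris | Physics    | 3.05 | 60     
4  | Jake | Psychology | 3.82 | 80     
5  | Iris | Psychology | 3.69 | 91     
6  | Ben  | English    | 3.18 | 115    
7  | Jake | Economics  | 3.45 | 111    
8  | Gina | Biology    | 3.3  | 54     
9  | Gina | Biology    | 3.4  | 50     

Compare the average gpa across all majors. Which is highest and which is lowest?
SELECT major, AVG(gpa)
FROM students
GROUP BY major
ORDER BY AVG(gpa)

All groups:
  Physics: 3.05
  English: 3.18
  Biology: 3.35
  Economics: 3.45
  Psychology: 3.83
  History: 3.84

Highest: History (3.84)
Lowest: Physics (3.05)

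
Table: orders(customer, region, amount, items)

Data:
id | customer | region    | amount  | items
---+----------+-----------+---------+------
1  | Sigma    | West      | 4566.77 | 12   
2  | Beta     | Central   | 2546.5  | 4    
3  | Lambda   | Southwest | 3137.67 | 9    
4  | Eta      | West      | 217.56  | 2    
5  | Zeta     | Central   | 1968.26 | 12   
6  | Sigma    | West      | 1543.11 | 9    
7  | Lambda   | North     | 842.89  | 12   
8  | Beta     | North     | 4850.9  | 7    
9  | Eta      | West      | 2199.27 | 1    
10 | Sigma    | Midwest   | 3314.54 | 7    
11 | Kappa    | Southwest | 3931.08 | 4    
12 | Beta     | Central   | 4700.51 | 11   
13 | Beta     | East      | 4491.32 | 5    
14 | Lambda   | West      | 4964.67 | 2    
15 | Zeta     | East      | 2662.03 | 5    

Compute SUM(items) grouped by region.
SELECT region, SUM(items) as result
FROM orders
GROUP BY region

Result:
  Central: 27
  East: 10
  Midwest: 7
  North: 19
  Southwest: 13
  West: 26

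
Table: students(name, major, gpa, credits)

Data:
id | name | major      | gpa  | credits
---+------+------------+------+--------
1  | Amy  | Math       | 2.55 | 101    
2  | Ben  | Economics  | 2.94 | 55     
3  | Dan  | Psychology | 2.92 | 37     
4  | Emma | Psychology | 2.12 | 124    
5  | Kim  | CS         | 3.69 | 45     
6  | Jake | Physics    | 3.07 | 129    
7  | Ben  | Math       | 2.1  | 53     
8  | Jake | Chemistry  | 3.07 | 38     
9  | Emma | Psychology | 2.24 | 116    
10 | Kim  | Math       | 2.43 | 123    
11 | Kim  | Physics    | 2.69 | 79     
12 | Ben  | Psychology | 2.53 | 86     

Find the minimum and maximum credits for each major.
SELECT major, MIN(credits), MAX(credits)
FROM students
GROUP BY major

Result:
  CS: min=45, max=45
  Chemistry: min=38, max=38
  Economics: min=55, max=55
  Math: min=53, max=123
  Physics: min=79, max=129
  Psychology: min=37, max=124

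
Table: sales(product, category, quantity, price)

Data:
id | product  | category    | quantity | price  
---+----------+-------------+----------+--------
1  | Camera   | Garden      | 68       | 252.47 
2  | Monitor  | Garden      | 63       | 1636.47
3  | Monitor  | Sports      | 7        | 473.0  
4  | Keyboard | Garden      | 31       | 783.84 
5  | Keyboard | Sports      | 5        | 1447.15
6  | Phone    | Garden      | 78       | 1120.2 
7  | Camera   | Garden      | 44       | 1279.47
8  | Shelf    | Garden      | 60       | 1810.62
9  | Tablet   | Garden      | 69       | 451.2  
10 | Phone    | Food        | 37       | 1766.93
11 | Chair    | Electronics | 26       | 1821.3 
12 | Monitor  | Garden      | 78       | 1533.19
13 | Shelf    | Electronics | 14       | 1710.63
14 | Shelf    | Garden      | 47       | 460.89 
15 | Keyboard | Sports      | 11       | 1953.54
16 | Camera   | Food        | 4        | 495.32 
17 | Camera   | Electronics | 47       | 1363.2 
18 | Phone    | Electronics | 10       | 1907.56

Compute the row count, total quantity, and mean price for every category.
SELECT category,
       COUNT(*) as cnt,
       SUM(quantity) as total_quantity,
       AVG(price) as avg_price
FROM sales
GROUP BY category

Result:
  Electronics: 4 records, 97 total quantity, 1700.67 avg price
  Food: 2 records, 41 total quantity, 1131.13 avg price
  Garden: 9 records, 538 total quantity, 1036.48 avg price
  Sports: 3 records, 23 total quantity, 1291.23 avg price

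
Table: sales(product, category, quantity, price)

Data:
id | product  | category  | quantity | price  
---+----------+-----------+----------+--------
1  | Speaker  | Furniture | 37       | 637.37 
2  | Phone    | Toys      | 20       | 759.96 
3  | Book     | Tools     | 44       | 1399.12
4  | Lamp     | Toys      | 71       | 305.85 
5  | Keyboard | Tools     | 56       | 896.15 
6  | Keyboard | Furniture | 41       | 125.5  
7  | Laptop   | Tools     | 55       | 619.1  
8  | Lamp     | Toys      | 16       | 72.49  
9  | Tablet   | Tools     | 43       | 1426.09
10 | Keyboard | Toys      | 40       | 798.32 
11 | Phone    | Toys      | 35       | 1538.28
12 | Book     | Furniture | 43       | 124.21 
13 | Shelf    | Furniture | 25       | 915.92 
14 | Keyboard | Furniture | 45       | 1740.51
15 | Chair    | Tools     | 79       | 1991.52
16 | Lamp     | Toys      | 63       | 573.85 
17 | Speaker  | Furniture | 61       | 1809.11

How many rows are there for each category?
SELECT category, COUNT(*) as count
FROM sales
GROUP BY category

Result:
  Furniture: 6
  Tools: 5
  Toys: 6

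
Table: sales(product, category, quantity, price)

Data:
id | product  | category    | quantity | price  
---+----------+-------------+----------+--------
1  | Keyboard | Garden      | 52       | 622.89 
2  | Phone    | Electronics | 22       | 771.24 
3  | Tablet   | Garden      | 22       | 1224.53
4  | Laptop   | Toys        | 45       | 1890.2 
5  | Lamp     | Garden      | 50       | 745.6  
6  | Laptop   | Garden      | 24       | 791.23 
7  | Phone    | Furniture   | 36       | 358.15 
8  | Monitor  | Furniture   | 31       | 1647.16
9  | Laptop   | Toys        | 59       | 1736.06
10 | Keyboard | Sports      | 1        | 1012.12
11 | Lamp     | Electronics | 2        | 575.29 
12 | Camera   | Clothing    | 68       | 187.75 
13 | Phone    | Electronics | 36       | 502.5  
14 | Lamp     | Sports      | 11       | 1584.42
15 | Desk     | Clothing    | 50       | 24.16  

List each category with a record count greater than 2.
SELECT category, COUNT(*) as cnt
FROM sales
GROUP BY category
HAVING COUNT(*) > 2

Result:
  Electronics: 3
  Garden: 4

Note: HAVING filters groups after aggregation, WHERE filters rows before.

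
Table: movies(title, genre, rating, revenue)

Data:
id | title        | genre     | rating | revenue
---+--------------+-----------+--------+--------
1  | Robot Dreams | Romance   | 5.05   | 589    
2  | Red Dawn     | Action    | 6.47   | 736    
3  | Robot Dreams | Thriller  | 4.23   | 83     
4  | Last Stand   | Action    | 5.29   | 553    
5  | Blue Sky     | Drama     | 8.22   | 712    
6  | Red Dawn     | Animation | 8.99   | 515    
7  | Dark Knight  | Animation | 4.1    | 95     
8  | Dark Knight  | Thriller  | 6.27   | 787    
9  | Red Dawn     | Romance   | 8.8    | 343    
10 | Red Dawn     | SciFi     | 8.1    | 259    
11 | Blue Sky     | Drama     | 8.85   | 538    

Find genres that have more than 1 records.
SELECT genre, COUNT(*) as cnt
FROM movies
GROUP BY genre
HAVING COUNT(*) > 1

Result:
  Action: 2
  Animation: 2
  Drama: 2
  Romance: 2
  Thriller: 2

Note: HAVING filters groups after aggregation, WHERE filters rows before.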